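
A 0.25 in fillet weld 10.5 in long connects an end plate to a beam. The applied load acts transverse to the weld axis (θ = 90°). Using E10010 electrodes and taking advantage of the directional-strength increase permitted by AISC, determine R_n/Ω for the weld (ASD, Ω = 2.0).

E100XX → F_EXX = 100 ksi.
t_e = 0.707 × 0.25 = 0.1767 in; A_we = 0.1767 × 10.5 = 1.856 in².
Directional factor: 1.0 + 0.5 sin^1.5(90°) = 1.5.
F_nw = 0.6 × 100 × 1.5 = 90 ksi.
R_n/Ω = (90 × 1.856) / 2.0 = 83.51 kip.

R_n/Ω ≈ 83.5 kip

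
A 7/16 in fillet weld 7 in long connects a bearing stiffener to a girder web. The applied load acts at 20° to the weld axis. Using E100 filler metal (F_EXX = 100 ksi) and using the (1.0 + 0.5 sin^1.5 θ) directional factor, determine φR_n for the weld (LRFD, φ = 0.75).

t_e = 0.707 × 0.4375 = 0.3093 in; A_we = 0.3093 × 7 = 2.165 in².
Directional factor: 1.0 + 0.5 sin^1.5(20°) = 1.1.
F_nw = 0.6 × 100 × 1.1 = 66 ksi.
φR_n = 0.75 × 66 × 2.165 = 107.2 kips.

φR_n ≈ 107 kips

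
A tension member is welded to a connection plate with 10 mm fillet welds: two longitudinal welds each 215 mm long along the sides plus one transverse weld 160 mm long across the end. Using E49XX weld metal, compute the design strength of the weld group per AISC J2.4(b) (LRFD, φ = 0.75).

E49XX → F_EXX = 490 MPa.
t_e = 0.707 × 10 = 7.07 mm.
R_nwl = 0.6 × 490 × 7.07 × 430 × 10⁻³ = 893.8 kN (longitudinal, 2 welds).
R_nwt = 0.6 × 490 × 7.07 × 160 × 10⁻³ = 332.6 kN (transverse, base value).
(i) R_nwl + R_nwt = 1226 kN; (ii) 0.85 R_nwl + 1.5 R_nwt = 1259 kN.
R_n = max = 1259 kN [governs: (ii)]; φR_n = 943.9 kN.

φR_n ≈ 944 kN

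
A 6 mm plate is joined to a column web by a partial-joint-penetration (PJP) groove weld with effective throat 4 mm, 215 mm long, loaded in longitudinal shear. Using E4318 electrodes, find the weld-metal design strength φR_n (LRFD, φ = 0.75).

E43XX → F_EXX = 430 MPa.
Effective throat (given) t_e = 4 mm.
A_we = 4 × 215 = 860 mm².
F_nw = 0.6 F_EXX = 258 MPa.
φR_n = 0.75 × 258 × 860 × 10⁻³ = 166.4 kN.

φR_n ≈ 166 kN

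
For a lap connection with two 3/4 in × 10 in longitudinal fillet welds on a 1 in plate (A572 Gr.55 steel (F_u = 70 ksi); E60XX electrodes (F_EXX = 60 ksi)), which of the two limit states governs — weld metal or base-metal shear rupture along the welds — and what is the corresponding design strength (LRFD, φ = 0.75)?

φR_n ≈ 286 kip (weld metal governs)

t_e = 0.707 × 0.75 = 0.5302 in; L = 20 in.
Weld metal: φR_n = 0.75 × 0.6 × 60 × 0.5302 × 20 = 286.3 kip.
Base metal (shear rupture): φR_n = 0.75 × 0.6 × 70 × 1 × 20 = 630 kip.
Governing: weld metal.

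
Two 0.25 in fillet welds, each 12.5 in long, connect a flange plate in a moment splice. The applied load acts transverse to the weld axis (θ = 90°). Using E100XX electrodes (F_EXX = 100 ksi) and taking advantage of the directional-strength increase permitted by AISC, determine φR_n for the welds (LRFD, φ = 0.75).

t_e = 0.707 × 0.25 = 0.1767 in; A_we = 0.1767 × 25 = 4.419 in².
Directional factor: 1.0 + 0.5 sin^1.5(90°) = 1.5.
F_nw = 0.6 × 100 × 1.5 = 90 ksi.
φR_n = 0.75 × 90 × 4.419 = 298.3 kips.

φR_n ≈ 298 kips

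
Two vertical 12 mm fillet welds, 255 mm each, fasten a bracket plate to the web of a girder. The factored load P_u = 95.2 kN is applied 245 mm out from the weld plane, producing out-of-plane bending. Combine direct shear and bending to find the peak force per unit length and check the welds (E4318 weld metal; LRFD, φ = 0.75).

f_max ≈ 1090 N/mm; adequate

E43XX → F_EXX = 430 MPa.
L_w = 2 × 255 = 510 mm; section modulus (unit throat) S = 2 × L²/6 = 21680 mm².
Direct shear f_v = P/L_w = 95.2×10³/510 = 186.7 N/mm.
Moment M = P × e = 95.2×10³ × 245 = 23324000 N·mm; bending f_b = M/S = 1076 N/mm.
f_max = √(f_v² + f_b²) = √(186.7² + 1076²) = 1092 N/mm.
φr_n = 0.75 × 0.6 × 430 × (0.707 × 12) = 1642 N/mm → adequate.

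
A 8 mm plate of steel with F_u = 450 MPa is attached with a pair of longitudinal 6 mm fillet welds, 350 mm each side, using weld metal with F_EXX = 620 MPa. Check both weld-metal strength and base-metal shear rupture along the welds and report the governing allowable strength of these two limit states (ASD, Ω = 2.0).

R_n/Ω ≈ 552 kN (weld metal governs)

t_e = 0.707 × 6 = 4.242 mm; L = 700 mm.
Weld metal: R_n/Ω = (1/2.0) × 0.6 × 620 × 4.242 × 700 × 10⁻³ = 552.3 kN.
Base metal (shear rupture): R_n/Ω = (1/2.0) × 0.6 × 450 × 8 × 700 × 10⁻³ = 756 kN.
Governing: weld metal.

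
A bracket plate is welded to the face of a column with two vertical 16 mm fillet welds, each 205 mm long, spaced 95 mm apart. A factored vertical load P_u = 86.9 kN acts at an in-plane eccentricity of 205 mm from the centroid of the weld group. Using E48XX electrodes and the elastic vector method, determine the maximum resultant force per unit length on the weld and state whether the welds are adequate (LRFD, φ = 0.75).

E48XX → F_EXX = 480 MPa.
Total weld length L_w = 410 mm. Treat welds as unit-width lines.
Polar moment about centroid: J = 2[d³/12 + d(b/2)²] = 2[205³/12 + 205×47.5²] = 2361000 mm³.
Direct shear f_v = P/L_w = 86.9×10³ / 410 = 212 N/mm (vertical).
Torsion M = P·e = 86.9×10³ × 205 = 17814000 N·mm.
Critical point at (x, y) = (47.5, 102.5) from centroid. f_tx = M·y/J = 773.4 N/mm; f_ty = M·x/J = 358.4 N/mm.
Resultant f_max = √[f_tx² + (f_v + f_ty)²] = √[773.4² + (212 + 358.4)²] = 961 N/mm.
Capacity per unit length: φr_n = 0.75 × 0.6 × 480 × (0.707 × 16) = 2443 N/mm.
961 ≤ 2443 → adequate.

f_max ≈ 961 N/mm; adequate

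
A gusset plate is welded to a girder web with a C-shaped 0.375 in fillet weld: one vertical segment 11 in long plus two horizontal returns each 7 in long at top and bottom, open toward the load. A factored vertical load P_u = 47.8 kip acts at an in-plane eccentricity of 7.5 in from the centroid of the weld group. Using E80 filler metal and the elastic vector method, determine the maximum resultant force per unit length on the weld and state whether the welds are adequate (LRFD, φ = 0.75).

f_max ≈ 5.49 kip/in; adequate

E80XX → F_EXX = 80 ksi.
Total weld length L_w = 25 in. Treat welds as unit-width lines.
Centroid: x̄ = 2×7×3.5 / 25 = 1.96 in from the vertical weld.
Polar moment about centroid: J = I_x + I_y = [11³/12 + 2×7×5.5²] + [11×1.96² + 2(7³/12 + 7×1.54²)] = 667 in³.
Direct shear f_v = P/L_w = 47.8 / 25 = 1.912 kip/in (vertical).
Torsion M = P·e = 47.8 × 7.5 = 358.5 kip·in.
Critical point at (x, y) = (5.04, 5.5) from centroid. f_tx = M·y/J = 2.956 kip/in; f_ty = M·x/J = 2.709 kip/in.
Resultant f_max = √[f_tx² + (f_v + f_ty)²] = √[2.956² + (1.912 + 2.709)²] = 5.485 kip/in.
Capacity per unit length: φr_n = 0.75 × 0.6 × 80 × (0.707 × 0.375) = 9.544 kip/in.
5.485 ≤ 9.544 → adequate.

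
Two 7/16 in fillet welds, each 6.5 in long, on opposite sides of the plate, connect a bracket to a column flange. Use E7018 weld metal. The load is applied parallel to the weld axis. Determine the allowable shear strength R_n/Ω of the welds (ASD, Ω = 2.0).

E70XX → F_EXX = 70 ksi.
Effective throat t_e = 0.707 × 0.4375 = 0.3093 in.
Total length L = 13 in; A_we = 0.3093 × 13 = 4.021 in².
F_nw = 0.6 F_EXX = 0.6 × 70 = 42 ksi.
R_n = 42 × 4.021 = 168.9 kip; R_n/Ω = 168.9/2.0 = 84.44 kip.

R_n/Ω ≈ 84.4 kip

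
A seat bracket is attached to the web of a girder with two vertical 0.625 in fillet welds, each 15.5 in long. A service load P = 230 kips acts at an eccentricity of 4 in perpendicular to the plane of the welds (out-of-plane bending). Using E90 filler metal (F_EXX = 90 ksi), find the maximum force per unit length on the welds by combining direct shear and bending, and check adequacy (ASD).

L_w = 2 × 15.5 = 31 in; section modulus (unit throat) S = 2 × L²/6 = 80.08 in².
Direct shear f_v = P/L_w = 230/31 = 7.419 kip/in.
Moment M = P × e = 230 × 4 = 920 kip·in; bending f_b = M/S = 11.49 kip/in.
f_max = √(f_v² + f_b²) = √(7.419² + 11.49²) = 13.68 kip/in.
r_n/Ω = (1/2.0) × 0.6 × 90 × (0.707 × 0.625) = 11.93 kip/in → NOT adequate.

f_max ≈ 13.7 kip/in; NOT adequate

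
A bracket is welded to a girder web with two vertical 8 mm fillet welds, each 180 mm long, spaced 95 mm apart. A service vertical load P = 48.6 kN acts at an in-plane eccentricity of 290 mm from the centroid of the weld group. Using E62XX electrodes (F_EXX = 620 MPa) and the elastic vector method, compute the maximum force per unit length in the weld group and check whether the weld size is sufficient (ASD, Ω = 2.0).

f_max ≈ 875 N/mm; adequate

Total weld length L_w = 360 mm. Treat welds as unit-width lines.
Polar moment about centroid: J = 2[d³/12 + d(b/2)²] = 2[180³/12 + 180×47.5²] = 1784000 mm³.
Direct shear f_v = P/L_w = 48.6×10³ / 360 = 135 N/mm (vertical).
Torsion M = P·e = 48.6×10³ × 290 = 14094000 N·mm.
Critical point at (x, y) = (47.5, 90) from centroid. f_tx = M·y/J = 710.9 N/mm; f_ty = M·x/J = 375.2 N/mm.
Resultant f_max = √[f_tx² + (f_v + f_ty)²] = √[710.9² + (135 + 375.2)²] = 875.1 N/mm.
Capacity per unit length: r_n/Ω = (1/2.0) × 0.6 × 620 × (0.707 × 8) = 1052 N/mm.
875.1 ≤ 1052 → adequate.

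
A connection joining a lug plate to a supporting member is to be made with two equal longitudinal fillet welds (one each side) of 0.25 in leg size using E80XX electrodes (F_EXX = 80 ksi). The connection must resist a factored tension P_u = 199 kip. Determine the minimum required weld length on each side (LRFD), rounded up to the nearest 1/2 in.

L = 16 in on each side

Throat t_e = 0.707 × 0.25 = 0.1767 in.
φr_n = 0.75 × 0.6 × 80 × 0.1767 = 6.363 kip/in.
L_req = P_u / φr_n = 199 / 6.363 = 31.27 in total.
Per side: 31.27 / 2 = 15.64 in.
Round up → use L = 16 in on each side.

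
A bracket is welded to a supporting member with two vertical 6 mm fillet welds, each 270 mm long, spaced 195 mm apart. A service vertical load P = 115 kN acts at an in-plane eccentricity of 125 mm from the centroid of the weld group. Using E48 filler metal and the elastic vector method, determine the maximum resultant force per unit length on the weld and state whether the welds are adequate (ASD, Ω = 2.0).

f_max ≈ 444 N/mm; adequate

E48XX → F_EXX = 480 MPa.
Total weld length L_w = 540 mm. Treat welds as unit-width lines.
Polar moment about centroid: J = 2[d³/12 + d(b/2)²] = 2[270³/12 + 270×97.5²] = 8414000 mm³.
Direct shear f_v = P/L_w = 115×10³ / 540 = 213 N/mm (vertical).
Torsion M = P·e = 115×10³ × 125 = 14375000 N·mm.
Critical point at (x, y) = (97.5, 135) from centroid. f_tx = M·y/J = 230.6 N/mm; f_ty = M·x/J = 166.6 N/mm.
Resultant f_max = √[f_tx² + (f_v + f_ty)²] = √[230.6² + (213 + 166.6)²] = 444.1 N/mm.
Capacity per unit length: r_n/Ω = (1/2.0) × 0.6 × 480 × (0.707 × 6) = 610.8 N/mm.
444.1 ≤ 610.8 → adequate.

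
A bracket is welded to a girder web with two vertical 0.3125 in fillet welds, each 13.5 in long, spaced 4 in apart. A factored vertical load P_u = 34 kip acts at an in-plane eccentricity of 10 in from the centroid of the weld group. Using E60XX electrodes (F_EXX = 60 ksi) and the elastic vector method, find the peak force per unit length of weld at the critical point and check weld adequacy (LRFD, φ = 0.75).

Total weld length L_w = 27 in. Treat welds as unit-width lines.
Polar moment about centroid: J = 2[d³/12 + d(b/2)²] = 2[13.5³/12 + 13.5×2²] = 518.1 in³.
Direct shear f_v = P/L_w = 34 / 27 = 1.259 kip/in (vertical).
Torsion M = P·e = 34 × 10 = 340 kip·in.
Critical point at (x, y) = (2, 6.75) from centroid. f_tx = M·y/J = 4.43 kip/in; f_ty = M·x/J = 1.313 kip/in.
Resultant f_max = √[f_tx² + (f_v + f_ty)²] = √[4.43² + (1.259 + 1.313)²] = 5.122 kip/in.
Capacity per unit length: φr_n = 0.75 × 0.6 × 60 × (0.707 × 0.3125) = 5.965 kip/in.
5.122 ≤ 5.965 → adequate.

f_max ≈ 5.12 kip/in; adequate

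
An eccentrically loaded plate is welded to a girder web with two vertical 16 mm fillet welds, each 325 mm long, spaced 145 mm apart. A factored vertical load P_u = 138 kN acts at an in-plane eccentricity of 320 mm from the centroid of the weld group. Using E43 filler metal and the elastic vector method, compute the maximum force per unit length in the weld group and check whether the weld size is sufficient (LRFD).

f_max ≈ 966 N/mm; adequate

E43XX → F_EXX = 430 MPa.
Total weld length L_w = 650 mm. Treat welds as unit-width lines.
Polar moment about centroid: J = 2[d³/12 + d(b/2)²] = 2[325³/12 + 325×72.5²] = 9138000 mm³.
Direct shear f_v = P/L_w = 138×10³ / 650 = 212.3 N/mm (vertical).
Torsion M = P·e = 138×10³ × 320 = 44160000 N·mm.
Critical point at (x, y) = (72.5, 162.5) from centroid. f_tx = M·y/J = 785.3 N/mm; f_ty = M·x/J = 350.4 N/mm.
Resultant f_max = √[f_tx² + (f_v + f_ty)²] = √[785.3² + (212.3 + 350.4)²] = 966.1 N/mm.
Capacity per unit length: φr_n = 0.75 × 0.6 × 430 × (0.707 × 16) = 2189 N/mm.
966.1 ≤ 2189 → adequate.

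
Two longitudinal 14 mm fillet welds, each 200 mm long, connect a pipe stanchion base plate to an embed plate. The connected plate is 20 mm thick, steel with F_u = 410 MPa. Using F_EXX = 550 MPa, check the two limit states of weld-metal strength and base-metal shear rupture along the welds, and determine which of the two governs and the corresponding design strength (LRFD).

φR_n ≈ 980 kN (weld metal governs)

t_e = 0.707 × 14 = 9.898 mm; L = 400 mm.
Weld metal: φR_n = 0.75 × 0.6 × 550 × 9.898 × 400 × 10⁻³ = 979.9 kN.
Base metal (shear rupture): φR_n = 0.75 × 0.6 × 410 × 20 × 400 × 10⁻³ = 1476 kN.
Governing: weld metal.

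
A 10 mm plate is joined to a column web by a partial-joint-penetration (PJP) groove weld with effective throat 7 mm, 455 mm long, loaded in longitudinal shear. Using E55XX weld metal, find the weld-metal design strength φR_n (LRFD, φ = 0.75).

E55XX → F_EXX = 550 MPa.
Effective throat (given) t_e = 7 mm.
A_we = 7 × 455 = 3185 mm².
F_nw = 0.6 F_EXX = 330 MPa.
φR_n = 0.75 × 330 × 3185 × 10⁻³ = 788.3 kN.

φR_n ≈ 788 kN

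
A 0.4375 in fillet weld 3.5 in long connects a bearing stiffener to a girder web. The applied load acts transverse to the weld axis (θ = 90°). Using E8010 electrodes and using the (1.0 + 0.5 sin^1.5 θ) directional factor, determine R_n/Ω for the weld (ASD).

R_n/Ω ≈ 39 kips

E80XX → F_EXX = 80 ksi.
t_e = 0.707 × 0.4375 = 0.3093 in; A_we = 0.3093 × 3.5 = 1.083 in².
Directional factor: 1.0 + 0.5 sin^1.5(90°) = 1.5.
F_nw = 0.6 × 80 × 1.5 = 72 ksi.
R_n/Ω = (72 × 1.083) / 2.0 = 38.97 kips.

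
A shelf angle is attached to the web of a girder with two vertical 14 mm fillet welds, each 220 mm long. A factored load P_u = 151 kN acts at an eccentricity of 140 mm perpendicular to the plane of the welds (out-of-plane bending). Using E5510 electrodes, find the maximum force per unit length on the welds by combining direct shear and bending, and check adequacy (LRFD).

f_max ≈ 1350 N/mm; adequate

E55XX → F_EXX = 550 MPa.
L_w = 2 × 220 = 440 mm; section modulus (unit throat) S = 2 × L²/6 = 16130 mm².
Direct shear f_v = P/L_w = 151×10³/440 = 343.2 N/mm.
Moment M = P × e = 151×10³ × 140 = 21140000 N·mm; bending f_b = M/S = 1310 N/mm.
f_max = √(f_v² + f_b²) = √(343.2² + 1310²) = 1355 N/mm.
φr_n = 0.75 × 0.6 × 550 × (0.707 × 14) = 2450 N/mm → adequate.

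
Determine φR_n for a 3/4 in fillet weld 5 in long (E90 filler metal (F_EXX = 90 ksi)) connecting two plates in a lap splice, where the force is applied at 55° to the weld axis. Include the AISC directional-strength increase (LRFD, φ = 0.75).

φR_n ≈ 147 kips

t_e = 0.707 × 0.75 = 0.5302 in; A_we = 0.5302 × 5 = 2.651 in².
Directional factor: 1.0 + 0.5 sin^1.5(55°) = 1.371.
F_nw = 0.6 × 90 × 1.371 = 74.02 ksi.
φR_n = 0.75 × 74.02 × 2.651 = 147.2 kips.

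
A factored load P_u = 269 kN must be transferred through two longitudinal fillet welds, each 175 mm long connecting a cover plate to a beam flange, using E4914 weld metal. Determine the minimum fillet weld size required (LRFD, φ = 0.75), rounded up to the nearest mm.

w = 5 mm

E49XX → F_EXX = 490 MPa.
Total weld length L = 350 mm.
Required throat t_e = P_u / (φ × 0.6 F_EXX × L) = 269 / (0.75 × 0.6 × 490 × 350 × 10⁻³) = 3.486 mm.
Required leg w = t_e / 0.707 = 4.93 mm → use 5 mm.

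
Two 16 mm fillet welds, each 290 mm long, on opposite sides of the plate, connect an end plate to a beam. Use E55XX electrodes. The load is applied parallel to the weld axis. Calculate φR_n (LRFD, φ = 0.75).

φR_n ≈ 1620 kN

E55XX → F_EXX = 550 MPa.
Effective throat t_e = 0.707 × 16 = 11.31 mm.
Total length L = 580 mm; A_we = 11.31 × 580 = 6561 mm².
F_nw = 0.6 F_EXX = 0.6 × 550 = 330 MPa.
φR_n = 0.75 × 330 × 6561 × 10⁻³ = 1624 kN.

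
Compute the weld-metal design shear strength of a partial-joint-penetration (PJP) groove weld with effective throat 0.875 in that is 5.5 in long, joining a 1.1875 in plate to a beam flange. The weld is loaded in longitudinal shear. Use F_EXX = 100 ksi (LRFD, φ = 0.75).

φR_n ≈ 217 kips

Effective throat (given) t_e = 0.875 in.
A_we = 0.875 × 5.5 = 4.812 in².
F_nw = 0.6 F_EXX = 60 ksi.
φR_n = 0.75 × 60 × 4.812 = 216.6 kips.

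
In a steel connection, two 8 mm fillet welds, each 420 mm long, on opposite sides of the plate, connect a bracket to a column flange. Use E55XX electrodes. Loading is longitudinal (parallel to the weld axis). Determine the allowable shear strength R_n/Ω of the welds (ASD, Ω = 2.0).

E55XX → F_EXX = 550 MPa.
Effective throat t_e = 0.707 × 8 = 5.656 mm.
Total length L = 840 mm; A_we = 5.656 × 840 = 4751 mm².
F_nw = 0.6 F_EXX = 0.6 × 550 = 330 MPa.
R_n = 330 × 4751 × 10⁻³ = 1568 kN; R_n/Ω = 1568/2.0 = 783.9 kN.

R_n/Ω ≈ 784 kN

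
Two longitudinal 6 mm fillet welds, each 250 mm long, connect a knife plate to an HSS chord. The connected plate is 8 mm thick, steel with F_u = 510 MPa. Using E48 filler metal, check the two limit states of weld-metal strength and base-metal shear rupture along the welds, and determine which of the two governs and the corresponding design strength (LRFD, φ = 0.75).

φR_n ≈ 458 kN (weld metal governs)

E48XX → F_EXX = 480 MPa.
t_e = 0.707 × 6 = 4.242 mm; L = 500 mm.
Weld metal: φR_n = 0.75 × 0.6 × 480 × 4.242 × 500 × 10⁻³ = 458.1 kN.
Base metal (shear rupture): φR_n = 0.75 × 0.6 × 510 × 8 × 500 × 10⁻³ = 918 kN.
Governing: weld metal.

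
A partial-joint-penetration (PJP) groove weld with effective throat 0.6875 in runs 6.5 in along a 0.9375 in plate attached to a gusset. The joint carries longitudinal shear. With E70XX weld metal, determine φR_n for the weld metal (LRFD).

φR_n ≈ 141 kips

E70XX → F_EXX = 70 ksi.
Effective throat (given) t_e = 0.6875 in.
A_we = 0.6875 × 6.5 = 4.469 in².
F_nw = 0.6 F_EXX = 42 ksi.
φR_n = 0.75 × 42 × 4.469 = 140.8 kips.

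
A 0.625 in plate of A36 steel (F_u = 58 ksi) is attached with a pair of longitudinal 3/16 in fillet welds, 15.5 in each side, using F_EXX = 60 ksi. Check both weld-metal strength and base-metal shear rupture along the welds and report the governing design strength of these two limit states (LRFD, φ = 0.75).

t_e = 0.707 × 0.1875 = 0.1326 in; L = 31 in.
Weld metal: φR_n = 0.75 × 0.6 × 60 × 0.1326 × 31 = 111 kip.
Base metal (shear rupture): φR_n = 0.75 × 0.6 × 58 × 0.625 × 31 = 505.7 kip.
Governing: weld metal.

φR_n ≈ 111 kip (weld metal governs)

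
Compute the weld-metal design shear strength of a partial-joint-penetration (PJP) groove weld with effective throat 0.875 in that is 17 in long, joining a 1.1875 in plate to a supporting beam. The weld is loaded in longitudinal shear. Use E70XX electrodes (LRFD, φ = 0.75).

E70XX → F_EXX = 70 ksi.
Effective throat (given) t_e = 0.875 in.
A_we = 0.875 × 17 = 14.88 in².
F_nw = 0.6 F_EXX = 42 ksi.
φR_n = 0.75 × 42 × 14.88 = 468.6 kips.

φR_n ≈ 469 kips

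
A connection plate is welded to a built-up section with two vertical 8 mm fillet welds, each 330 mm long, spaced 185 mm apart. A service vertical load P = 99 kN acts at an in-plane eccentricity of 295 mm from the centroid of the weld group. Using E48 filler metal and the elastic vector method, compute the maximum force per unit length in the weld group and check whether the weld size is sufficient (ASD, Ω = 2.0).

f_max ≈ 563 N/mm; adequate

E48XX → F_EXX = 480 MPa.
Total weld length L_w = 660 mm. Treat welds as unit-width lines.
Polar moment about centroid: J = 2[d³/12 + d(b/2)²] = 2[330³/12 + 330×92.5²] = 11640000 mm³.
Direct shear f_v = P/L_w = 99×10³ / 660 = 150 N/mm (vertical).
Torsion M = P·e = 99×10³ × 295 = 29205000 N·mm.
Critical point at (x, y) = (92.5, 165) from centroid. f_tx = M·y/J = 414.1 N/mm; f_ty = M·x/J = 232.2 N/mm.
Resultant f_max = √[f_tx² + (f_v + f_ty)²] = √[414.1² + (150 + 232.2)²] = 563.5 N/mm.
Capacity per unit length: r_n/Ω = (1/2.0) × 0.6 × 480 × (0.707 × 8) = 814.5 N/mm.
563.5 ≤ 814.5 → adequate.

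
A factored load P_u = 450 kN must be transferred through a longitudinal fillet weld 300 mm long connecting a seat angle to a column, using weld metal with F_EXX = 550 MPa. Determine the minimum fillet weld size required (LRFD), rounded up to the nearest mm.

Total weld length L = 300 mm.
Required throat t_e = P_u / (φ × 0.6 F_EXX × L) = 450 / (0.75 × 0.6 × 550 × 300 × 10⁻³) = 6.061 mm.
Required leg w = t_e / 0.707 = 8.572 mm → use 9 mm.

w = 9 mm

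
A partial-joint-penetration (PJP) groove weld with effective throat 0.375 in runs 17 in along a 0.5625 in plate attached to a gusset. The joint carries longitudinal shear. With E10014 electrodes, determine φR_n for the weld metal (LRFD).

E100XX → F_EXX = 100 ksi.
Effective throat (given) t_e = 0.375 in.
A_we = 0.375 × 17 = 6.375 in².
F_nw = 0.6 F_EXX = 60 ksi.
φR_n = 0.75 × 60 × 6.375 = 286.9 kip.

φR_n ≈ 287 kip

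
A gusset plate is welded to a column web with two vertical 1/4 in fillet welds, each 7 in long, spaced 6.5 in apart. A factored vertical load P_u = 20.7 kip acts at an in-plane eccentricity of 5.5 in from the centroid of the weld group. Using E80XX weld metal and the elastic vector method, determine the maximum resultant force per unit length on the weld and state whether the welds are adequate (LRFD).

f_max ≈ 3.82 kip/in; adequate

E80XX → F_EXX = 80 ksi.
Total weld length L_w = 14 in. Treat welds as unit-width lines.
Polar moment about centroid: J = 2[d³/12 + d(b/2)²] = 2[7³/12 + 7×3.25²] = 205 in³.
Direct shear f_v = P/L_w = 20.7 / 14 = 1.479 kip/in (vertical).
Torsion M = P·e = 20.7 × 5.5 = 113.85 kip·in.
Critical point at (x, y) = (3.25, 3.5) from centroid. f_tx = M·y/J = 1.943 kip/in; f_ty = M·x/J = 1.805 kip/in.
Resultant f_max = √[f_tx² + (f_v + f_ty)²] = √[1.943² + (1.479 + 1.805)²] = 3.815 kip/in.
Capacity per unit length: φr_n = 0.75 × 0.6 × 80 × (0.707 × 0.25) = 6.363 kip/in.
3.815 ≤ 6.363 → adequate.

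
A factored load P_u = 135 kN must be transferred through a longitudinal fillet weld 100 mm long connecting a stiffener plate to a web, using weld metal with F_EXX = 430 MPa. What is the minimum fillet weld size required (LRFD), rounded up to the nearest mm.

Total weld length L = 100 mm.
Required throat t_e = P_u / (φ × 0.6 F_EXX × L) = 135 / (0.75 × 0.6 × 430 × 100 × 10⁻³) = 6.977 mm.
Required leg w = t_e / 0.707 = 9.868 mm → use 10 mm.

w = 10 mm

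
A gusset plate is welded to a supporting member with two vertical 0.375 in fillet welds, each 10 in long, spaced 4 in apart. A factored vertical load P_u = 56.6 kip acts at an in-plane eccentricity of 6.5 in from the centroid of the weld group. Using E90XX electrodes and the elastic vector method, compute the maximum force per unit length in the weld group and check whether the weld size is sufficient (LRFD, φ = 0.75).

E90XX → F_EXX = 90 ksi.
Total weld length L_w = 20 in. Treat welds as unit-width lines.
Polar moment about centroid: J = 2[d³/12 + d(b/2)²] = 2[10³/12 + 10×2²] = 246.7 in³.
Direct shear f_v = P/L_w = 56.6 / 20 = 2.83 kip/in (vertical).
Torsion M = P·e = 56.6 × 6.5 = 367.9 kip·in.
Critical point at (x, y) = (2, 5) from centroid. f_tx = M·y/J = 7.457 kip/in; f_ty = M·x/J = 2.983 kip/in.
Resultant f_max = √[f_tx² + (f_v + f_ty)²] = √[7.457² + (2.83 + 2.983)²] = 9.455 kip/in.
Capacity per unit length: φr_n = 0.75 × 0.6 × 90 × (0.707 × 0.375) = 10.74 kip/in.
9.455 ≤ 10.74 → adequate.

f_max ≈ 9.46 kip/in; adequate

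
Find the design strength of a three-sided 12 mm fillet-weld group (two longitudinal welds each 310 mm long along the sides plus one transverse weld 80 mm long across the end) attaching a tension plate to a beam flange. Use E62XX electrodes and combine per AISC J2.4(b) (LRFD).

E62XX → F_EXX = 620 MPa.
t_e = 0.707 × 12 = 8.484 mm.
R_nwl = 0.6 × 620 × 8.484 × 620 × 10⁻³ = 1957 kN (longitudinal, 2 welds).
R_nwt = 0.6 × 620 × 8.484 × 80 × 10⁻³ = 252.5 kN (transverse, base value).
(i) R_nwl + R_nwt = 2209 kN; (ii) 0.85 R_nwl + 1.5 R_nwt = 2042 kN.
R_n = max = 2209 kN [governs: (i)]; φR_n = 1657 kN.

φR_n ≈ 1660 kN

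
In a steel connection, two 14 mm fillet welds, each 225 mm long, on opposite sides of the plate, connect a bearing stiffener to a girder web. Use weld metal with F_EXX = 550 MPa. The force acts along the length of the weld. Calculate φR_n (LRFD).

Effective throat t_e = 0.707 × 14 = 9.898 mm.
Total length L = 450 mm; A_we = 9.898 × 450 = 4454 mm².
F_nw = 0.6 F_EXX = 0.6 × 550 = 330 MPa.
φR_n = 0.75 × 330 × 4454 × 10⁻³ = 1102 kN.

φR_n ≈ 1100 kN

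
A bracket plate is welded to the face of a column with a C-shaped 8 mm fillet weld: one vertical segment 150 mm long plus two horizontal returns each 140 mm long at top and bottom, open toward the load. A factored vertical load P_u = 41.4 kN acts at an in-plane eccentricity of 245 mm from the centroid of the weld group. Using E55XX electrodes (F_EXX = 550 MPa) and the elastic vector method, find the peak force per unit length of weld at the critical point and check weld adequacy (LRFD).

f_max ≈ 517 N/mm; adequate

Total weld length L_w = 430 mm. Treat welds as unit-width lines.
Centroid: x̄ = 2×140×70 / 430 = 45.58 mm from the vertical weld.
Polar moment about centroid: J = I_x + I_y = [150³/12 + 2×140×75²] + [150×45.58² + 2(140³/12 + 140×24.42²)] = 2792000 mm³.
Direct shear f_v = P/L_w = 41.4×10³ / 430 = 96.28 N/mm (vertical).
Torsion M = P·e = 41.4×10³ × 245 = 10143000 N·mm.
Critical point at (x, y) = (94.42, 75) from centroid. f_tx = M·y/J = 272.4 N/mm; f_ty = M·x/J = 343 N/mm.
Resultant f_max = √[f_tx² + (f_v + f_ty)²] = √[272.4² + (96.28 + 343)²] = 516.9 N/mm.
Capacity per unit length: φr_n = 0.75 × 0.6 × 550 × (0.707 × 8) = 1400 N/mm.
516.9 ≤ 1400 → adequate.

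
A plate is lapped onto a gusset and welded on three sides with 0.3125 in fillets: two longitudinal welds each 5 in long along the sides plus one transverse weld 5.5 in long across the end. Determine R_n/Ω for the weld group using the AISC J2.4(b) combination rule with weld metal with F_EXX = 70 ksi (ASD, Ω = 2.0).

t_e = 0.707 × 0.3125 = 0.2209 in.
R_nwl = 0.6 × 70 × 0.2209 × 10 = 92.79 kip (longitudinal, 2 welds).
R_nwt = 0.6 × 70 × 0.2209 × 5.5 = 51.04 kip (transverse, base value).
(i) R_nwl + R_nwt = 143.8 kip; (ii) 0.85 R_nwl + 1.5 R_nwt = 155.4 kip.
R_n = max = 155.4 kip [governs: (ii)]; R_n/Ω = 77.71 kip.

R_n/Ω ≈ 77.7 kip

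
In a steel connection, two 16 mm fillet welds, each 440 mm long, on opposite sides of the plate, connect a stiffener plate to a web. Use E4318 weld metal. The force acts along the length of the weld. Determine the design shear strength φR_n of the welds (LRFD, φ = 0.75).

E43XX → F_EXX = 430 MPa.
Effective throat t_e = 0.707 × 16 = 11.31 mm.
Total length L = 880 mm; A_we = 11.31 × 880 = 9955 mm².
F_nw = 0.6 F_EXX = 0.6 × 430 = 258 MPa.
φR_n = 0.75 × 258 × 9955 × 10⁻³ = 1926 kN.

φR_n ≈ 1930 kN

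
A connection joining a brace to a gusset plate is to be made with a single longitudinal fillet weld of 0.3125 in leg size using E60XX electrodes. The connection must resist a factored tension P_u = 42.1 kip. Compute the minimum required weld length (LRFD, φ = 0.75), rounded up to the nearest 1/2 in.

L = 7.5 in

E60XX → F_EXX = 60 ksi.
Throat t_e = 0.707 × 0.3125 = 0.2209 in.
φr_n = 0.75 × 0.6 × 60 × 0.2209 = 5.965 kip/in.
L_req = P_u / φr_n = 42.1 / 5.965 = 7.057 in total.
Round up → use L = 7.5 in.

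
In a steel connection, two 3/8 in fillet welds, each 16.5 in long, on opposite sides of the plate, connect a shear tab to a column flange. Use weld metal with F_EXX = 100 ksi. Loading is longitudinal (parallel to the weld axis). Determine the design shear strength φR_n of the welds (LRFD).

Effective throat t_e = 0.707 × 0.375 = 0.2651 in.
Total length L = 33 in; A_we = 0.2651 × 33 = 8.749 in².
F_nw = 0.6 F_EXX = 0.6 × 100 = 60 ksi.
φR_n = 0.75 × 60 × 8.749 = 393.7 kip.

φR_n ≈ 394 kip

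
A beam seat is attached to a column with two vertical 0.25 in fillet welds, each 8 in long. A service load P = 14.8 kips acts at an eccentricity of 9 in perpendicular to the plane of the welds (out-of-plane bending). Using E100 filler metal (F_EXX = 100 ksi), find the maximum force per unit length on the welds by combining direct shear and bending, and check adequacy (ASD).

f_max ≈ 6.31 kip/in; NOT adequate

L_w = 2 × 8 = 16 in; section modulus (unit throat) S = 2 × L²/6 = 21.33 in².
Direct shear f_v = P/L_w = 14.8/16 = 0.925 kip/in.
Moment M = P × e = 14.8 × 9 = 133.2 kip·in; bending f_b = M/S = 6.244 kip/in.
f_max = √(f_v² + f_b²) = √(0.925² + 6.244²) = 6.312 kip/in.
r_n/Ω = (1/2.0) × 0.6 × 100 × (0.707 × 0.25) = 5.302 kip/in → NOT adequate.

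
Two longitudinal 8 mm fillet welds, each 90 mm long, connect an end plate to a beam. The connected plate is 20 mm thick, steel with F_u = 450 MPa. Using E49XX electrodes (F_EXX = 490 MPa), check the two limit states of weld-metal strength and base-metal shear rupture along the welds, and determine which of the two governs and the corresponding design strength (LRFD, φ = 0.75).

t_e = 0.707 × 8 = 5.656 mm; L = 180 mm.
Weld metal: φR_n = 0.75 × 0.6 × 490 × 5.656 × 180 × 10⁻³ = 224.5 kN.
Base metal (shear rupture): φR_n = 0.75 × 0.6 × 450 × 20 × 180 × 10⁻³ = 729 kN.
Governing: weld metal.

φR_n ≈ 224 kN (weld metal governs)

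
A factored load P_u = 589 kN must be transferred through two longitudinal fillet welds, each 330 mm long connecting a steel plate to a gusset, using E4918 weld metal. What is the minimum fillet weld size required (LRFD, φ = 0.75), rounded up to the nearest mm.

w = 6 mm

E49XX → F_EXX = 490 MPa.
Total weld length L = 660 mm.
Required throat t_e = P_u / (φ × 0.6 F_EXX × L) = 589 / (0.75 × 0.6 × 490 × 660 × 10⁻³) = 4.047 mm.
Required leg w = t_e / 0.707 = 5.725 mm → use 6 mm.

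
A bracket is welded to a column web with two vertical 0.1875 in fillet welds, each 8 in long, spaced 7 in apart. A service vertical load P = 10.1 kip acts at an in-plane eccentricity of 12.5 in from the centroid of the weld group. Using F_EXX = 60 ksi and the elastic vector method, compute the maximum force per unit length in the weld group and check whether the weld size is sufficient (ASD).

f_max ≈ 2.84 kip/in; NOT adequate

Total weld length L_w = 16 in. Treat welds as unit-width lines.
Polar moment about centroid: J = 2[d³/12 + d(b/2)²] = 2[8³/12 + 8×3.5²] = 281.3 in³.
Direct shear f_v = P/L_w = 10.1 / 16 = 0.6312 kip/in (vertical).
Torsion M = P·e = 10.1 × 12.5 = 126.25 kip·in.
Critical point at (x, y) = (3.5, 4) from centroid. f_tx = M·y/J = 1.795 kip/in; f_ty = M·x/J = 1.571 kip/in.
Resultant f_max = √[f_tx² + (f_v + f_ty)²] = √[1.795² + (0.6312 + 1.571)²] = 2.841 kip/in.
Capacity per unit length: r_n/Ω = (1/2.0) × 0.6 × 60 × (0.707 × 0.1875) = 2.386 kip/in.
2.841 > 2.386 → NOT adequate.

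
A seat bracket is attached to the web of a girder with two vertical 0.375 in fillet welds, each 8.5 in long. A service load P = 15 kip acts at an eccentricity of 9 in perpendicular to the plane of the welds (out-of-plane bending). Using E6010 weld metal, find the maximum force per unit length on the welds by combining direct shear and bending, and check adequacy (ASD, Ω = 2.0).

f_max ≈ 5.67 kip/in; NOT adequate

E60XX → F_EXX = 60 ksi.
L_w = 2 × 8.5 = 17 in; section modulus (unit throat) S = 2 × L²/6 = 24.08 in².
Direct shear f_v = P/L_w = 15/17 = 0.8824 kip/in.
Moment M = P × e = 15 × 9 = 135 kip·in; bending f_b = M/S = 5.606 kip/in.
f_max = √(f_v² + f_b²) = √(0.8824² + 5.606²) = 5.675 kip/in.
r_n/Ω = (1/2.0) × 0.6 × 60 × (0.707 × 0.375) = 4.772 kip/in → NOT adequate.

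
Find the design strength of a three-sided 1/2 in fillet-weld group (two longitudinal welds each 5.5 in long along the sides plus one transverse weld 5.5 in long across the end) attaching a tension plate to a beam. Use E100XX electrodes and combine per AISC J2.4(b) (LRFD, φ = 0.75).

E100XX → F_EXX = 100 ksi.
t_e = 0.707 × 0.5 = 0.3535 in.
R_nwl = 0.6 × 100 × 0.3535 × 11 = 233.3 kip (longitudinal, 2 welds).
R_nwt = 0.6 × 100 × 0.3535 × 5.5 = 116.7 kip (transverse, base value).
(i) R_nwl + R_nwt = 350 kip; (ii) 0.85 R_nwl + 1.5 R_nwt = 373.3 kip.
R_n = max = 373.3 kip [governs: (ii)]; φR_n = 280 kip.

φR_n ≈ 280 kip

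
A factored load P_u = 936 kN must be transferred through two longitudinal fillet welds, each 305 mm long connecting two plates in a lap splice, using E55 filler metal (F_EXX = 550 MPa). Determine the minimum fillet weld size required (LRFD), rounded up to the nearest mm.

w = 9 mm

Total weld length L = 610 mm.
Required throat t_e = P_u / (φ × 0.6 F_EXX × L) = 936 / (0.75 × 0.6 × 550 × 610 × 10⁻³) = 6.2 mm.
Required leg w = t_e / 0.707 = 8.769 mm → use 9 mm.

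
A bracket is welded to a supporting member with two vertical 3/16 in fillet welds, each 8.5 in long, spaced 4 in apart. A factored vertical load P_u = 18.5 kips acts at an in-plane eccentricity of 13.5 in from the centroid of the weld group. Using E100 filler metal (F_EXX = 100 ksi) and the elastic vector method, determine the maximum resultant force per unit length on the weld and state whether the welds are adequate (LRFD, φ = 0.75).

f_max ≈ 7.42 kip/in; NOT adequate

Total weld length L_w = 17 in. Treat welds as unit-width lines.
Polar moment about centroid: J = 2[d³/12 + d(b/2)²] = 2[8.5³/12 + 8.5×2²] = 170.4 in³.
Direct shear f_v = P/L_w = 18.5 / 17 = 1.088 kip/in (vertical).
Torsion M = P·e = 18.5 × 13.5 = 249.75 kip·in.
Critical point at (x, y) = (2, 4.25) from centroid. f_tx = M·y/J = 6.231 kip/in; f_ty = M·x/J = 2.932 kip/in.
Resultant f_max = √[f_tx² + (f_v + f_ty)²] = √[6.231² + (1.088 + 2.932)²] = 7.415 kip/in.
Capacity per unit length: φr_n = 0.75 × 0.6 × 100 × (0.707 × 0.1875) = 5.965 kip/in.
7.415 > 5.965 → NOT adequate.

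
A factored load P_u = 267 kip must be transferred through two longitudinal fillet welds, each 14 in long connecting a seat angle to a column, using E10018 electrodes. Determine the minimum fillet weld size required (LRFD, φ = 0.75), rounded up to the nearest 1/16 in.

w = 5/16 in

E100XX → F_EXX = 100 ksi.
Total weld length L = 28 in.
Required throat t_e = P_u / (φ × 0.6 F_EXX × L) = 267 / (0.75 × 0.6 × 100 × 28) = 0.2119 in.
Required leg w = t_e / 0.707 = 0.2997 in → use 5/16 in.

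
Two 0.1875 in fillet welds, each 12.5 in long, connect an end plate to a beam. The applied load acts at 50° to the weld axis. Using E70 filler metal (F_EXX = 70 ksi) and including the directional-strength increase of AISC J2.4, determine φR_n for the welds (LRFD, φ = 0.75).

φR_n ≈ 139 kip

t_e = 0.707 × 0.1875 = 0.1326 in; A_we = 0.1326 × 25 = 3.314 in².
Directional factor: 1.0 + 0.5 sin^1.5(50°) = 1.335.
F_nw = 0.6 × 70 × 1.335 = 56.08 ksi.
φR_n = 0.75 × 56.08 × 3.314 = 139.4 kip.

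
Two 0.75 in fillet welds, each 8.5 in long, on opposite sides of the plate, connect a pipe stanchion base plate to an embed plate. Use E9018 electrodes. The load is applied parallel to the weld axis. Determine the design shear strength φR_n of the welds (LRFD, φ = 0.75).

φR_n ≈ 365 kip

E90XX → F_EXX = 90 ksi.
Effective throat t_e = 0.707 × 0.75 = 0.5302 in.
Total length L = 17 in; A_we = 0.5302 × 17 = 9.014 in².
F_nw = 0.6 F_EXX = 0.6 × 90 = 54 ksi.
φR_n = 0.75 × 54 × 9.014 = 365.1 kip.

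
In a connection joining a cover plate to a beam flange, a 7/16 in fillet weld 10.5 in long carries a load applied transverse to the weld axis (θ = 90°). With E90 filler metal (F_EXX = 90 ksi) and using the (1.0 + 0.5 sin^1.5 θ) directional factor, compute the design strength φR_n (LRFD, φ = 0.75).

t_e = 0.707 × 0.4375 = 0.3093 in; A_we = 0.3093 × 10.5 = 3.248 in².
Directional factor: 1.0 + 0.5 sin^1.5(90°) = 1.5.
F_nw = 0.6 × 90 × 1.5 = 81 ksi.
φR_n = 0.75 × 81 × 3.248 = 197.3 kip.

φR_n ≈ 197 kip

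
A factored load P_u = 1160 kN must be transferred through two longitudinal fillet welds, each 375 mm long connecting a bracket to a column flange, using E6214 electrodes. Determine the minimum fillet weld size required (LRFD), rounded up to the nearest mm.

E62XX → F_EXX = 620 MPa.
Total weld length L = 750 mm.
Required throat t_e = P_u / (φ × 0.6 F_EXX × L) = 1160 / (0.75 × 0.6 × 620 × 750 × 10⁻³) = 5.544 mm.
Required leg w = t_e / 0.707 = 7.841 mm → use 8 mm.

w = 8 mm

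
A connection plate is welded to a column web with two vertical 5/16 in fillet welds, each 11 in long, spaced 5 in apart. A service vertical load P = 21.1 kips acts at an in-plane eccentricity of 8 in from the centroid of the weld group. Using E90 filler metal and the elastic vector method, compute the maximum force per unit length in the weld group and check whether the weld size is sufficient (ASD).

E90XX → F_EXX = 90 ksi.
Total weld length L_w = 22 in. Treat welds as unit-width lines.
Polar moment about centroid: J = 2[d³/12 + d(b/2)²] = 2[11³/12 + 11×2.5²] = 359.3 in³.
Direct shear f_v = P/L_w = 21.1 / 22 = 0.9591 kip/in (vertical).
Torsion M = P·e = 21.1 × 8 = 168.8 kip·in.
Critical point at (x, y) = (2.5, 5.5) from centroid. f_tx = M·y/J = 2.584 kip/in; f_ty = M·x/J = 1.174 kip/in.
Resultant f_max = √[f_tx² + (f_v + f_ty)²] = √[2.584² + (0.9591 + 1.174)²] = 3.351 kip/in.
Capacity per unit length: r_n/Ω = (1/2.0) × 0.6 × 90 × (0.707 × 0.3125) = 5.965 kip/in.
3.351 ≤ 5.965 → adequate.

f_max ≈ 3.35 kip/in; adequate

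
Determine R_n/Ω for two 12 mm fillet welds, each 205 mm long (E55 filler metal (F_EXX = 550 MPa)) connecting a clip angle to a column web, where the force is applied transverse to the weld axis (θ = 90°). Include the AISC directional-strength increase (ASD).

t_e = 0.707 × 12 = 8.484 mm; A_we = 8.484 × 410 = 3478 mm².
Directional factor: 1.0 + 0.5 sin^1.5(90°) = 1.5.
F_nw = 0.6 × 550 × 1.5 = 495 MPa.
R_n/Ω = (495 × 3478) / 2.0 × 10⁻³ = 860.9 kN.

R_n/Ω ≈ 861 kN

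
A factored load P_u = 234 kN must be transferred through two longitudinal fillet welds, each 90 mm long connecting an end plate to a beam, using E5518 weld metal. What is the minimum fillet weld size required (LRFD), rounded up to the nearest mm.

E55XX → F_EXX = 550 MPa.
Total weld length L = 180 mm.
Required throat t_e = P_u / (φ × 0.6 F_EXX × L) = 234 / (0.75 × 0.6 × 550 × 180 × 10⁻³) = 5.253 mm.
Required leg w = t_e / 0.707 = 7.429 mm → use 8 mm.

w = 8 mm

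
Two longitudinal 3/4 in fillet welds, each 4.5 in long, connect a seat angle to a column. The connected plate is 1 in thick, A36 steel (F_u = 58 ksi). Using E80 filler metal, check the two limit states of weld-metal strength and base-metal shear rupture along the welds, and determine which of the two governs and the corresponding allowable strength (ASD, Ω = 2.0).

R_n/Ω ≈ 115 kips (weld metal governs)

E80XX → F_EXX = 80 ksi.
t_e = 0.707 × 0.75 = 0.5302 in; L = 9 in.
Weld metal: R_n/Ω = (1/2.0) × 0.6 × 80 × 0.5302 × 9 = 114.5 kips.
Base metal (shear rupture): R_n/Ω = (1/2.0) × 0.6 × 58 × 1 × 9 = 156.6 kips.
Governing: weld metal.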